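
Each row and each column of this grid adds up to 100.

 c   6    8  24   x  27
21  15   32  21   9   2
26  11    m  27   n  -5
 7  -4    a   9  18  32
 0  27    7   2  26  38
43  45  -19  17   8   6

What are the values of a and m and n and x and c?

Column 1 has 21 + 26 + 7 + 0 + 43 = 97; the blank must be 100 − 97 = 3.
Row 1 has 3 + 6 + 8 + 24 + 27 = 68; the blank must be 100 − 68 = 32.
Column 5 has 32 + 9 + 18 + 26 + 8 = 93; the blank must be 100 − 93 = 7.
Row 3 has 26 + 11 + 27 + 7 − 5 = 66; the blank must be 100 − 66 = 34.
Row 4 has 7 − 4 + 9 + 18 + 32 = 62; the blank must be 100 − 62 = 38.

a = 38, m = 34, n = 7, x = 32, c = 3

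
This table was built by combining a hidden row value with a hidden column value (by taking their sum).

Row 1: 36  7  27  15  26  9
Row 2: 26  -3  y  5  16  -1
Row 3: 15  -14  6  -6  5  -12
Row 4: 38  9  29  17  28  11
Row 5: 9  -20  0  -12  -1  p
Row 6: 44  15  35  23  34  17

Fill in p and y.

The difference between any two rows is the same in every column — this is an addition table with the headers hidden.
Row 5 minus row 1 is 9 − 36 = -27, so its entry in column 6 is 9 + (-27) = -18.
Row 2 minus row 1 is 26 − 36 = -10, so its entry in column 3 is 27 + (-10) = 17.

p = -18, y = 17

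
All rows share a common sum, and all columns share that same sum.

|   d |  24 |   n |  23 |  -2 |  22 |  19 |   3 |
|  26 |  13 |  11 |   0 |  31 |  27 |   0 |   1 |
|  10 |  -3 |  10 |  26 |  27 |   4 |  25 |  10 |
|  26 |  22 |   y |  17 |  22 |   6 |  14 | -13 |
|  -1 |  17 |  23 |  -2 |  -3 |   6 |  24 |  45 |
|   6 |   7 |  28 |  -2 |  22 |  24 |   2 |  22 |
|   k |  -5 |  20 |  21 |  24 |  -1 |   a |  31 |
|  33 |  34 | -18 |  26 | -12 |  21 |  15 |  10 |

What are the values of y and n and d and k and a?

y = 15, n = 20, d = 0, k = 9, a = 10

Rows 2 and 3 both sum to 109, so that's the common total.
Column 7: 19 + 0 + 25 + 14 + 24 + 2 + 15 = 99, so its missing entry is 109 − 99 = 10.
Row 7: -5 + 20 + 21 + 24 − 1 + 10 + 31 = 100, so its missing entry is 109 − 100 = 9.
Column 1: 26 + 10 + 26 − 1 + 6 + 9 + 33 = 109, so its missing entry is 109 − 109 = 0.
Row 1: 0 + 24 + 23 − 2 + 22 + 19 + 3 = 89, so its missing entry is 109 − 89 = 20.
Row 4: 26 + 22 + 17 + 22 + 6 + 14 − 13 = 94, so its missing entry is 109 − 94 = 15.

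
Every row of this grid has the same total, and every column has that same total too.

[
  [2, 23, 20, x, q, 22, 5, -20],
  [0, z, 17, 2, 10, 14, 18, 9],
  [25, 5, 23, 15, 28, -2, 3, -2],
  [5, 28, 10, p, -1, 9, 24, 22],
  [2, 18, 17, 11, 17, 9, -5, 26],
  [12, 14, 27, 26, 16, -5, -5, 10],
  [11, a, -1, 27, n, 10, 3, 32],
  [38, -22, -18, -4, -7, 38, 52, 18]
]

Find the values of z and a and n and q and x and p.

z = 25, a = 4, n = 9, q = 23, x = 20, p = -2

Rows 3 and 5 both sum to 95, so that's the common total.
Row 2: 0 + 17 + 2 + 10 + 14 + 18 + 9 = 70, so its missing entry is 95 − 70 = 25.
Column 2: 23 + 25 + 5 + 28 + 18 + 14 − 22 = 91, so its missing entry is 95 − 91 = 4.
Row 7: 11 + 4 − 1 + 27 + 10 + 3 + 32 = 86, so its missing entry is 95 − 86 = 9.
Column 5: 10 + 28 − 1 + 17 + 16 + 9 − 7 = 72, so its missing entry is 95 − 72 = 23.
Row 1: 2 + 23 + 20 + 23 + 22 + 5 − 20 = 75, so its missing entry is 95 − 75 = 20.
Row 4: 5 + 28 + 10 − 1 + 9 + 24 + 22 = 97, so its missing entry is 95 − 97 = -2.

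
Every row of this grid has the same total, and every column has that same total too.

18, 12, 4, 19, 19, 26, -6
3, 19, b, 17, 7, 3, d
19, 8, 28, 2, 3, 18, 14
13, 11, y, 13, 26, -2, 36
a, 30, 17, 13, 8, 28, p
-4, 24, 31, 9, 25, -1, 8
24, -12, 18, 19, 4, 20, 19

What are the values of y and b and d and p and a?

y = -5, b = -1, d = 44, p = -23, a = 19

Rows 1 and 3 both sum to 92, so that's the common total.
The known cells in column 1 total 73, leaving 92 − 73 = 19 for the blank.
The known cells in row 5 total 115, leaving 92 − 115 = -23 for the blank.
The known cells in column 7 total 48, leaving 92 − 48 = 44 for the blank.
The known cells in row 2 total 93, leaving 92 − 93 = -1 for the blank.
The known cells in row 4 total 97, leaving 92 − 97 = -5 for the blank.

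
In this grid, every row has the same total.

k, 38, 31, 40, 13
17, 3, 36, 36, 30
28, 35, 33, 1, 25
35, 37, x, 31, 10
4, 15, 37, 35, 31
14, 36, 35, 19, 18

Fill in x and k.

x = 9, k = 0

Row 5 sums to 122 and so does row 6; that's the common total.
In row 4 the known cells total 113, leaving 122 − 113 = 9.
In row 1 the known cells total 122, leaving 122 − 122 = 0.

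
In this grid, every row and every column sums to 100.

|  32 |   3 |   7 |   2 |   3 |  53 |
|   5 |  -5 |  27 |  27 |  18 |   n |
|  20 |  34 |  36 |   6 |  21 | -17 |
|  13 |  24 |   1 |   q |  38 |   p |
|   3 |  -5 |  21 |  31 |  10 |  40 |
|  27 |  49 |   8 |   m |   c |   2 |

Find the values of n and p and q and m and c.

n = 28, p = -6, q = 30, m = 4, c = 10

Row 2: 5 − 5 + 27 + 27 + 18 = 72, so its missing entry is 100 − 72 = 28.
Column 5: 3 + 18 + 21 + 38 + 10 = 90, so its missing entry is 100 − 90 = 10.
Row 6: 27 + 49 + 8 + 10 + 2 = 96, so its missing entry is 100 − 96 = 4.
Column 4: 2 + 27 + 6 + 31 + 4 = 70, so its missing entry is 100 − 70 = 30.
Row 4: 13 + 24 + 1 + 30 + 38 = 106, so its missing entry is 100 − 106 = -6.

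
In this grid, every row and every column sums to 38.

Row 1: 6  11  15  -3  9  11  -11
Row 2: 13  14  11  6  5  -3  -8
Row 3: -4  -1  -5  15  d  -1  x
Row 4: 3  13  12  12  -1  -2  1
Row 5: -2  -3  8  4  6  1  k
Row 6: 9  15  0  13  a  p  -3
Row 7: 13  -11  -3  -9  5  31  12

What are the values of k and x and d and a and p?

k = 24, x = 23, d = 11, a = 3, p = 1

Column 6: 11 − 3 − 1 − 2 + 1 + 31 = 37, so its missing entry is 38 − 37 = 1.
Row 6: 9 + 15 + 0 + 13 + 1 − 3 = 35, so its missing entry is 38 − 35 = 3.
Column 5: 9 + 5 − 1 + 6 + 3 + 5 = 27, so its missing entry is 38 − 27 = 11.
Row 5: -2 − 3 + 8 + 4 + 6 + 1 = 14, so its missing entry is 38 − 14 = 24.
Row 3: -4 − 1 − 5 + 15 + 11 − 1 = 15, so its missing entry is 38 − 15 = 23.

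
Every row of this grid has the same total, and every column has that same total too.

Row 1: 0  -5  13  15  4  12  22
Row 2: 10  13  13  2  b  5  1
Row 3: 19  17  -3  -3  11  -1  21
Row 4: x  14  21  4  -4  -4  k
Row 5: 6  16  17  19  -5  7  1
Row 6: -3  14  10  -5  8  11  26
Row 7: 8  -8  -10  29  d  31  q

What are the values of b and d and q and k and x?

b = 17, d = 30, q = -19, k = 9, x = 21

Rows 1 and 3 both sum to 61, so that's the common total.
Row 2: 10 + 13 + 13 + 2 + 5 + 1 = 44, so its missing entry is 61 − 44 = 17.
Column 5: 4 + 17 + 11 − 4 − 5 + 8 = 31, so its missing entry is 61 − 31 = 30.
Column 1: 0 + 10 + 19 + 6 − 3 + 8 = 40, so its missing entry is 61 − 40 = 21.
Row 4: 21 + 14 + 21 + 4 − 4 − 4 = 52, so its missing entry is 61 − 52 = 9.
Row 7: 8 − 8 − 10 + 29 + 30 + 31 = 80, so its missing entry is 61 − 80 = -19.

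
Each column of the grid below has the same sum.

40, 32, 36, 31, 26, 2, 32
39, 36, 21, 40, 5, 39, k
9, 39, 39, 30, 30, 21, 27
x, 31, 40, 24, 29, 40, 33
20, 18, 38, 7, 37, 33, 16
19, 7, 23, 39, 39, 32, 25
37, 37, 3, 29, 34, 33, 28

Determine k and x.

k = 39, x = 36

The complete columns each total 200.
Column 7 is missing 200 − 161 = 39 (since 32 + 27 + 33 + 16 + 25 + 28 = 161).
Column 1 is missing 200 − 164 = 36 (since 40 + 39 + 9 + 20 + 19 + 37 = 164).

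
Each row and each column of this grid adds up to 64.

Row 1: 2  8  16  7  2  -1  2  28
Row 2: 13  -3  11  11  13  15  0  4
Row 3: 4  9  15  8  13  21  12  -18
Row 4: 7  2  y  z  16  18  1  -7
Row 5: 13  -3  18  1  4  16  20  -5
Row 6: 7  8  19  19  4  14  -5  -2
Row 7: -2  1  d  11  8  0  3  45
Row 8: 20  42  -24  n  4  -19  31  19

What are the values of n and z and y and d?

Row 7 has -2 + 1 + 11 + 8 + 0 + 3 + 45 = 66; the blank must be 64 − 66 = -2.
Column 3 has 16 + 11 + 15 + 18 + 19 − 2 − 24 = 53; the blank must be 64 − 53 = 11.
Row 4 has 7 + 2 + 11 + 16 + 18 + 1 − 7 = 48; the blank must be 64 − 48 = 16.
Row 8 has 20 + 42 − 24 + 4 − 19 + 31 + 19 = 73; the blank must be 64 − 73 = -9.

n = -9, z = 16, y = 11, d = -2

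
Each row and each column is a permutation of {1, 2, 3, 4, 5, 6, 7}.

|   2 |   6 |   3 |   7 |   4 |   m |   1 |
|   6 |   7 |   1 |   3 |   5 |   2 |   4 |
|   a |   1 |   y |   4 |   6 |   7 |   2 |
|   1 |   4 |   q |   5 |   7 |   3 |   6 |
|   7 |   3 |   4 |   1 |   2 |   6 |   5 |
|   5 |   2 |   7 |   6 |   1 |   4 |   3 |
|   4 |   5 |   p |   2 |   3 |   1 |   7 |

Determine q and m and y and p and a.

q = 2, m = 5, y = 5, p = 6, a = 3

For row 7, column 3: row 7 already has {1, 2, 3, 4, 5, 7}; that leaves 6.
Cell (3,1): column 1 already has {1, 2, 4, 5, 6, 7} → 3.
At (row 1, col 6): row 1 already has {1, 2, 3, 4, 6, 7}, so the value is 5.
Cell (3,3): row 3 already has {1, 2, 3, 4, 6, 7} → 5.
At (row 4, col 3): row 4 already has {1, 3, 4, 5, 6, 7}, so the value is 2.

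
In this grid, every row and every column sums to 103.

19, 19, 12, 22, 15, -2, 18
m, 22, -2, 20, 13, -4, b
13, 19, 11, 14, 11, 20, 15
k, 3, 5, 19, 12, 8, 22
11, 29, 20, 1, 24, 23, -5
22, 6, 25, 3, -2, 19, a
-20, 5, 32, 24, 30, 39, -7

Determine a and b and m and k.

a = 30, b = 30, m = 24, k = 34

Row 6 has 22 + 6 + 25 + 3 − 2 + 19 = 73; the blank must be 103 − 73 = 30.
Column 7 has 18 + 15 + 22 − 5 + 30 − 7 = 73; the blank must be 103 − 73 = 30.
Row 2 has 22 − 2 + 20 + 13 − 4 + 30 = 79; the blank must be 103 − 79 = 24.
Row 4 has 3 + 5 + 19 + 12 + 8 + 22 = 69; the blank must be 103 − 69 = 34.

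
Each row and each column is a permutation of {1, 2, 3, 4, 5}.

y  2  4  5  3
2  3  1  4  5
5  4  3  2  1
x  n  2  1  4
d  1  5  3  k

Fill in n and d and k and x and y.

At (row 5, col 5): column 5 already has {1, 3, 4, 5}, so the value is 2.
For row 5, column 1: row 5 already has {1, 2, 3, 5}; that leaves 4.
Cell (1,1): row 1 already has {2, 3, 4, 5} → 1.
Cell (4,2): column 2 already has {1, 2, 3, 4} → 5.
At (row 4, col 1): row 4 already has {1, 2, 4, 5}, so the value is 3.

n = 5, d = 4, k = 2, x = 3, y = 1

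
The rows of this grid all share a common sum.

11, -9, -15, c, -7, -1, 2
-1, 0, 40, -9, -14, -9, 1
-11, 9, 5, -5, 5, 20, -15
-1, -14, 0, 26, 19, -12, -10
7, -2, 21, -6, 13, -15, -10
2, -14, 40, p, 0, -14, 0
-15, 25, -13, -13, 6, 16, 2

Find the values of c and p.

c = 27, p = -6

Row 3 sums to 8 and so does row 5; that's the common total.
In row 1 the known cells total -19, leaving 8 − (-19) = 27.
In row 6 the known cells total 14, leaving 8 − 14 = -6.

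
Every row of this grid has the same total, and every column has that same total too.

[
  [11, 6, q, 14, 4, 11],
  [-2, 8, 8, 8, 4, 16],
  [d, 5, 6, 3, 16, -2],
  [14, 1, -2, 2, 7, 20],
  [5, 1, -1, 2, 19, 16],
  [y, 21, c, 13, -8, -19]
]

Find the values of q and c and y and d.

q = -4, c = 35, y = 0, d = 14

Rows 2 and 4 both sum to 42, so that's the common total.
Row 3 has 5 + 6 + 3 + 16 − 2 = 28; the blank must be 42 − 28 = 14.
Row 1 has 11 + 6 + 14 + 4 + 11 = 46; the blank must be 42 − 46 = -4.
Column 1 has 11 − 2 + 14 + 14 + 5 = 42; the blank must be 42 − 42 = 0.
Row 6 has 0 + 21 + 13 − 8 − 19 = 7; the blank must be 42 − 7 = 35.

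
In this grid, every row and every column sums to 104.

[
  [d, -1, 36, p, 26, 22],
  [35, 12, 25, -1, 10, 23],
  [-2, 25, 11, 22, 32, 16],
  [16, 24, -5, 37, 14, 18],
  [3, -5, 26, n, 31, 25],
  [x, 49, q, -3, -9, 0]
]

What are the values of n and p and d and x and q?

n = 24, p = 25, d = -4, x = 56, q = 11

Row 5 has 3 − 5 + 26 + 31 + 25 = 80; the blank must be 104 − 80 = 24.
Column 4 has -1 + 22 + 37 + 24 − 3 = 79; the blank must be 104 − 79 = 25.
Row 1 has -1 + 36 + 25 + 26 + 22 = 108; the blank must be 104 − 108 = -4.
Column 1 has -4 + 35 − 2 + 16 + 3 = 48; the blank must be 104 − 48 = 56.
Row 6 has 56 + 49 − 3 − 9 + 0 = 93; the blank must be 104 − 93 = 11.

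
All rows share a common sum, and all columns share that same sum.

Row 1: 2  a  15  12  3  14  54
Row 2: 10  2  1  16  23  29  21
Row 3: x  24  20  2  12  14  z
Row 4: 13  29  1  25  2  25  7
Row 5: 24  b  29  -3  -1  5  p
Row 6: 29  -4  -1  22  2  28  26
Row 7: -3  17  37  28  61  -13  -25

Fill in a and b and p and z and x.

a = 2, b = 32, p = 16, z = 3, x = 27

Rows 2 and 4 both sum to 102, so that's the common total.
Row 1: 2 + 15 + 12 + 3 + 14 + 54 = 100, so its missing entry is 102 − 100 = 2.
Column 1: 2 + 10 + 13 + 24 + 29 − 3 = 75, so its missing entry is 102 − 75 = 27.
Row 3: 27 + 24 + 20 + 2 + 12 + 14 = 99, so its missing entry is 102 − 99 = 3.
Column 7: 54 + 21 + 3 + 7 + 26 − 25 = 86, so its missing entry is 102 − 86 = 16.
Row 5: 24 + 29 − 3 − 1 + 5 + 16 = 70, so its missing entry is 102 − 70 = 32.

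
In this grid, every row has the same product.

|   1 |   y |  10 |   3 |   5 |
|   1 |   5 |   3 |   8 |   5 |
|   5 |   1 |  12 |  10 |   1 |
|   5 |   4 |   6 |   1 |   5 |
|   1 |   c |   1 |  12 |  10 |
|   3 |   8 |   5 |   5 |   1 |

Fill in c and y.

c = 5, y = 4

Rows 2 and 3 each multiply to 600, so every row has product 600.
Row 5: 1×1×12×10 = 120, so the missing entry is 600 ÷ 120 = 5.
Row 1: 1×10×3×5 = 150, so the missing entry is 600 ÷ 150 = 4.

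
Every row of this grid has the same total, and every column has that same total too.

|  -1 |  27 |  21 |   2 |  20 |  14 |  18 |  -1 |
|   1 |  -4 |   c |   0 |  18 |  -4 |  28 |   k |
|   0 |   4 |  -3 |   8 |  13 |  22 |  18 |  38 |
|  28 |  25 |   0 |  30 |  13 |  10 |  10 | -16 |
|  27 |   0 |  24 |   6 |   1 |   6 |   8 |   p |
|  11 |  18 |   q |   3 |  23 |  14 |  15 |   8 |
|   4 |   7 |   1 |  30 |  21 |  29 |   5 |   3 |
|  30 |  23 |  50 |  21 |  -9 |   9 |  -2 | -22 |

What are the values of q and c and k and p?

Rows 1 and 3 both sum to 100, so that's the common total.
The known cells in row 5 total 72, leaving 100 − 72 = 28 for the blank.
The known cells in column 8 total 38, leaving 100 − 38 = 62 for the blank.
The known cells in row 2 total 101, leaving 100 − 101 = -1 for the blank.
The known cells in row 6 total 92, leaving 100 − 92 = 8 for the blank.

q = 8, c = -1, k = 62, p = 28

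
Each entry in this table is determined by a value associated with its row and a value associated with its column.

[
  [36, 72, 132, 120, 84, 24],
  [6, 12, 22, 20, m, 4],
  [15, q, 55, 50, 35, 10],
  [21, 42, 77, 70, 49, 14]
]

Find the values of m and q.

m = 14, q = 30

Each row is a constant multiple of every other row — this is a multiplication table with the headers hidden.
Row 2 is 20/120 = 1/6 times row 1, so its entry in column 5 is 84 × 1/6 = 14.
Row 3 is 50/120 = 5/12 times row 1, so its entry in column 2 is 72 × 5/12 = 30.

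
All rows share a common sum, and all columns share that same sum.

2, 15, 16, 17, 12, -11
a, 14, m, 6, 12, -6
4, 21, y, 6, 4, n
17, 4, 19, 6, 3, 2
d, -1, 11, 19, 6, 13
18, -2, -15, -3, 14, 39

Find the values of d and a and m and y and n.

d = 3, a = 7, m = 18, y = 2, n = 14

Rows 1 and 4 both sum to 51, so that's the common total.
Row 5 has -1 + 11 + 19 + 6 + 13 = 48; the blank must be 51 − 48 = 3.
Column 1 has 2 + 4 + 17 + 3 + 18 = 44; the blank must be 51 − 44 = 7.
Row 2 has 7 + 14 + 6 + 12 − 6 = 33; the blank must be 51 − 33 = 18.
Column 3 has 16 + 18 + 19 + 11 − 15 = 49; the blank must be 51 − 49 = 2.
Row 3 has 4 + 21 + 2 + 6 + 4 = 37; the blank must be 51 − 37 = 14.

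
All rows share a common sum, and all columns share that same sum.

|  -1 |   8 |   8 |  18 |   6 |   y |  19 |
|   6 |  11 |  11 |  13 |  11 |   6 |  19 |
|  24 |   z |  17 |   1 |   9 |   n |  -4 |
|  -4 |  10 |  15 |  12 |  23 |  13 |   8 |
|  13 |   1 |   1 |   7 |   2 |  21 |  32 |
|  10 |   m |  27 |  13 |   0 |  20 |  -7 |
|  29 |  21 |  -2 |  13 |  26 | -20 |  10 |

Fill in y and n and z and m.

y = 19, n = 18, z = 12, m = 14

Rows 2 and 4 both sum to 77, so that's the common total.
Row 6 has 10 + 27 + 13 + 0 + 20 − 7 = 63; the blank must be 77 − 63 = 14.
Column 2 has 8 + 11 + 10 + 1 + 14 + 21 = 65; the blank must be 77 − 65 = 12.
Row 3 has 24 + 12 + 17 + 1 + 9 − 4 = 59; the blank must be 77 − 59 = 18.
Row 1 has -1 + 8 + 8 + 18 + 6 + 19 = 58; the blank must be 77 − 58 = 19.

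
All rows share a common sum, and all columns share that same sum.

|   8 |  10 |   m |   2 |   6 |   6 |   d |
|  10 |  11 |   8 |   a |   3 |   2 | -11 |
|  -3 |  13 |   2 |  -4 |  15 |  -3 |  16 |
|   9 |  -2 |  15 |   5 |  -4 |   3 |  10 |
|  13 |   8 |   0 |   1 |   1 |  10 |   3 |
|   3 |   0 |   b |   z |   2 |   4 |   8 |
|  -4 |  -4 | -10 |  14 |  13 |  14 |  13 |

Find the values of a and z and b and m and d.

Rows 3 and 4 both sum to 36, so that's the common total.
The known cells in column 7 total 39, leaving 36 − 39 = -3 for the blank.
The known cells in row 1 total 29, leaving 36 − 29 = 7 for the blank.
The known cells in row 2 total 23, leaving 36 − 23 = 13 for the blank.
The known cells in column 4 total 31, leaving 36 − 31 = 5 for the blank.
The known cells in row 6 total 22, leaving 36 − 22 = 14 for the blank.

a = 13, z = 5, b = 14, m = 7, d = -3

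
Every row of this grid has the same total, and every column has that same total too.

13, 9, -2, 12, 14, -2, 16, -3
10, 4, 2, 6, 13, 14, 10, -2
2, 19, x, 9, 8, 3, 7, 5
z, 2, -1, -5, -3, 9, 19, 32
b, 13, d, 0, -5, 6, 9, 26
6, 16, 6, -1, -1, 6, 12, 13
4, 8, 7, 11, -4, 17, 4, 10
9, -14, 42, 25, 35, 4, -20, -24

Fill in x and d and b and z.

Rows 1 and 2 both sum to 57, so that's the common total.
Row 4 has 2 − 1 − 5 − 3 + 9 + 19 + 32 = 53; the blank must be 57 − 53 = 4.
Column 1 has 13 + 10 + 2 + 4 + 6 + 4 + 9 = 48; the blank must be 57 − 48 = 9.
Row 5 has 9 + 13 + 0 − 5 + 6 + 9 + 26 = 58; the blank must be 57 − 58 = -1.
Row 3 has 2 + 19 + 9 + 8 + 3 + 7 + 5 = 53; the blank must be 57 − 53 = 4.

x = 4, d = -1, b = 9, z = 4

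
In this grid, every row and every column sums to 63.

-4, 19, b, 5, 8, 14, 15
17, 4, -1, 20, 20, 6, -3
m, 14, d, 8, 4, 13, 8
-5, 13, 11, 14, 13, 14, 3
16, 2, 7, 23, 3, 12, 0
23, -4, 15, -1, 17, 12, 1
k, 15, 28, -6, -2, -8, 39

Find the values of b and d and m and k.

b = 6, d = -3, m = 19, k = -3

The known cells in row 1 total 57, leaving 63 − 57 = 6 for the blank.
The known cells in row 7 total 66, leaving 63 − 66 = -3 for the blank.
The known cells in column 1 total 44, leaving 63 − 44 = 19 for the blank.
The known cells in row 3 total 66, leaving 63 − 66 = -3 for the blank.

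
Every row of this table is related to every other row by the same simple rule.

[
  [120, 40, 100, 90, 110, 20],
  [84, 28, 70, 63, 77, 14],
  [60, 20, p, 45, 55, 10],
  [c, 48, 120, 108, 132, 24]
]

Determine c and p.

Each row is a constant multiple of every other row — this is a multiplication table with the headers hidden.
Row 4 is 108/90 = 6/5 times row 1, so its entry in column 1 is 120 × 6/5 = 144.
Row 3 is 45/90 = 1/2 times row 1, so its entry in column 3 is 100 × 1/2 = 50.

c = 144, p = 50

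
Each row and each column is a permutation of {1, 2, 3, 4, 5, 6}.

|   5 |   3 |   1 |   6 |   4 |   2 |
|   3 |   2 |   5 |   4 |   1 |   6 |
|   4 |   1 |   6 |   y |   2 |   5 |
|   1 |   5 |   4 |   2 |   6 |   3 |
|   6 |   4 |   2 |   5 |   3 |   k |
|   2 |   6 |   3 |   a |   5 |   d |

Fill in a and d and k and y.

a = 1, d = 4, k = 1, y = 3

Cell (3,4): row 3 already has {1, 2, 4, 5, 6} → 3.
Cell (6,4): column 4 already has {2, 3, 4, 5, 6} → 1.
For row 5, column 6: row 5 already has {2, 3, 4, 5, 6}; that leaves 1.
For row 6, column 6: row 6 already has {1, 2, 3, 5, 6}; that leaves 4.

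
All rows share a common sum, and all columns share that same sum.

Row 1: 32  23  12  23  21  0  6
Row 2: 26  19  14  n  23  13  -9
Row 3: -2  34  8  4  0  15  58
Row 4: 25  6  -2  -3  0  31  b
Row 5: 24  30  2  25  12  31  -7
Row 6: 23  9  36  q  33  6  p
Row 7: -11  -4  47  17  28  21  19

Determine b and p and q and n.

Rows 1 and 3 both sum to 117, so that's the common total.
The known cells in row 2 total 86, leaving 117 − 86 = 31 for the blank.
The known cells in column 4 total 97, leaving 117 − 97 = 20 for the blank.
The known cells in row 6 total 127, leaving 117 − 127 = -10 for the blank.
The known cells in row 4 total 57, leaving 117 − 57 = 60 for the blank.

b = 60, p = -10, q = 20, n = 31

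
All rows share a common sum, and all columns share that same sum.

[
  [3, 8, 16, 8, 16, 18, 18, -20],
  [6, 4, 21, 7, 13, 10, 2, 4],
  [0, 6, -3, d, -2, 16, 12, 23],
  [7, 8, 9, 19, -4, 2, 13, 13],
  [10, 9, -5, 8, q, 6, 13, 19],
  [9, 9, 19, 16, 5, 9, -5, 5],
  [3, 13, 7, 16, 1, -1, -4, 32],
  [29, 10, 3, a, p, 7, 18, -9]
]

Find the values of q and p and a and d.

q = 7, p = 31, a = -22, d = 15

Rows 1 and 2 both sum to 67, so that's the common total.
Row 5: 10 + 9 − 5 + 8 + 6 + 13 + 19 = 60, so its missing entry is 67 − 60 = 7.
Column 5: 16 + 13 − 2 − 4 + 7 + 5 + 1 = 36, so its missing entry is 67 − 36 = 31.
Row 3: 0 + 6 − 3 − 2 + 16 + 12 + 23 = 52, so its missing entry is 67 − 52 = 15.
Row 8: 29 + 10 + 3 + 31 + 7 + 18 − 9 = 89, so its missing entry is 67 − 89 = -22.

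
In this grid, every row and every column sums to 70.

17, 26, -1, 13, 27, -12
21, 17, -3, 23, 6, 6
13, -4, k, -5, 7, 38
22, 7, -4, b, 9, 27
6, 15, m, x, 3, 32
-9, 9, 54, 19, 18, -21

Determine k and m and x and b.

Row 4: 22 + 7 − 4 + 9 + 27 = 61, so its missing entry is 70 − 61 = 9.
Column 4: 13 + 23 − 5 + 9 + 19 = 59, so its missing entry is 70 − 59 = 11.
Row 5: 6 + 15 + 11 + 3 + 32 = 67, so its missing entry is 70 − 67 = 3.
Row 3: 13 − 4 − 5 + 7 + 38 = 49, so its missing entry is 70 − 49 = 21.

k = 21, m = 3, x = 11, b = 9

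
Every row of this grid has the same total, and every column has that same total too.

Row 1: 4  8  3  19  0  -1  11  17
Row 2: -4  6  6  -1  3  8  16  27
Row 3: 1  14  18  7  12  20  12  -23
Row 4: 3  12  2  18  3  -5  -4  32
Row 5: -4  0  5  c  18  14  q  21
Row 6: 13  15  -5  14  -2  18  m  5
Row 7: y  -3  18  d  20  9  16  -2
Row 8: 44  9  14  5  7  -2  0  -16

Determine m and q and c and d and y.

Rows 1 and 2 both sum to 61, so that's the common total.
The known cells in row 6 total 58, leaving 61 − 58 = 3 for the blank.
The known cells in column 7 total 54, leaving 61 − 54 = 7 for the blank.
The known cells in row 5 total 61, leaving 61 − 61 = 0 for the blank.
The known cells in column 1 total 57, leaving 61 − 57 = 4 for the blank.
The known cells in row 7 total 62, leaving 61 − 62 = -1 for the blank.

m = 3, q = 7, c = 0, d = -1, y = 4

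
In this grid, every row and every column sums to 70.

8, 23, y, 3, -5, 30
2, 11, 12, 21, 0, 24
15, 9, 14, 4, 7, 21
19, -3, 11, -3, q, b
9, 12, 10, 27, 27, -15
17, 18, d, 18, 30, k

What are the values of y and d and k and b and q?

y = 11, d = 12, k = -25, b = 35, q = 11

Column 5: -5 + 0 + 7 + 27 + 30 = 59, so its missing entry is 70 − 59 = 11.
Row 1: 8 + 23 + 3 − 5 + 30 = 59, so its missing entry is 70 − 59 = 11.
Row 4: 19 − 3 + 11 − 3 + 11 = 35, so its missing entry is 70 − 35 = 35.
Column 6: 30 + 24 + 21 + 35 − 15 = 95, so its missing entry is 70 − 95 = -25.
Row 6: 17 + 18 + 18 + 30 − 25 = 58, so its missing entry is 70 − 58 = 12.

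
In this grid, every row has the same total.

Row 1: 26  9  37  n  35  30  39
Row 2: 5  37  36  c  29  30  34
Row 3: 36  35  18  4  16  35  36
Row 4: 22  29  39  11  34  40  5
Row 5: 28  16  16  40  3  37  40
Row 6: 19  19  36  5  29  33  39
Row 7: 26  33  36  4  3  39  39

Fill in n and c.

Rows 4 and 6 both add up to 180, so every row sums to 180.
Row 1: 26 + 9 + 37 + 35 + 30 + 39 = 176, so the missing entry is 180 − 176 = 4.
Row 2: 5 + 37 + 36 + 29 + 30 + 34 = 171, so the missing entry is 180 − 171 = 9.

n = 4, c = 9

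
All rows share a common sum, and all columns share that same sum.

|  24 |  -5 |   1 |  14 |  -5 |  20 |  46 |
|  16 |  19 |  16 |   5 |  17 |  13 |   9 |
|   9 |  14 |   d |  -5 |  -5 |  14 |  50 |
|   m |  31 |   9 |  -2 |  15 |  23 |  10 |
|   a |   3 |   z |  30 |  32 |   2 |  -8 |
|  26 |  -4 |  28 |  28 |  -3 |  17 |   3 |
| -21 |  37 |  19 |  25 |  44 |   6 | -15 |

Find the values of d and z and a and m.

d = 18, z = 4, a = 32, m = 9

Rows 1 and 2 both sum to 95, so that's the common total.
Row 4 has 31 + 9 − 2 + 15 + 23 + 10 = 86; the blank must be 95 − 86 = 9.
Column 1 has 24 + 16 + 9 + 9 + 26 − 21 = 63; the blank must be 95 − 63 = 32.
Row 5 has 32 + 3 + 30 + 32 + 2 − 8 = 91; the blank must be 95 − 91 = 4.
Row 3 has 9 + 14 − 5 − 5 + 14 + 50 = 77; the blank must be 95 − 77 = 18.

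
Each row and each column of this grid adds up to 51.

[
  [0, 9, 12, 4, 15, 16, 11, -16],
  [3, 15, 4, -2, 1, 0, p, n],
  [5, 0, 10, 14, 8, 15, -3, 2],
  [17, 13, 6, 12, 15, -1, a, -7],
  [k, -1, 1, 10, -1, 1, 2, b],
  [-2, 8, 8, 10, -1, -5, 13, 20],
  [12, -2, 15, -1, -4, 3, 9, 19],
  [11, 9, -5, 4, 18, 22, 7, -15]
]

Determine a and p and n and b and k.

Column 1 has 0 + 3 + 5 + 17 − 2 + 12 + 11 = 46; the blank must be 51 − 46 = 5.
Row 4 has 17 + 13 + 6 + 12 + 15 − 1 − 7 = 55; the blank must be 51 − 55 = -4.
Column 7 has 11 − 3 − 4 + 2 + 13 + 9 + 7 = 35; the blank must be 51 − 35 = 16.
Row 2 has 3 + 15 + 4 − 2 + 1 + 0 + 16 = 37; the blank must be 51 − 37 = 14.
Row 5 has 5 − 1 + 1 + 10 − 1 + 1 + 2 = 17; the blank must be 51 − 17 = 34.

a = -4, p = 16, n = 14, b = 34, k = 5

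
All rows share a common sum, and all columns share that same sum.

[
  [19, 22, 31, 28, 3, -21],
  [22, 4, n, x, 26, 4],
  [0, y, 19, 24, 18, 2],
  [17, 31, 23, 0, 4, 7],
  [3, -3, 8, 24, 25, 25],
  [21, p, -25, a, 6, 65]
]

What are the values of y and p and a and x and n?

Rows 1 and 4 both sum to 82, so that's the common total.
Column 3: 31 + 19 + 23 + 8 − 25 = 56, so its missing entry is 82 − 56 = 26.
Row 3: 0 + 19 + 24 + 18 + 2 = 63, so its missing entry is 82 − 63 = 19.
Column 2: 22 + 4 + 19 + 31 − 3 = 73, so its missing entry is 82 − 73 = 9.
Row 6: 21 + 9 − 25 + 6 + 65 = 76, so its missing entry is 82 − 76 = 6.
Row 2: 22 + 4 + 26 + 26 + 4 = 82, so its missing entry is 82 − 82 = 0.

y = 19, p = 9, a = 6, x = 0, n = 26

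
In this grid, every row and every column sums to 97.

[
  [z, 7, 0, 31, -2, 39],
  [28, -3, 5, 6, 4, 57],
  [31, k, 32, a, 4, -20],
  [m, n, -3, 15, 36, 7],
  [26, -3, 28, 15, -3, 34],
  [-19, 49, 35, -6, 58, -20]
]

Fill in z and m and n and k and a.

z = 22, m = 9, n = 33, k = 14, a = 36

The known cells in row 1 total 75, leaving 97 − 75 = 22 for the blank.
The known cells in column 1 total 88, leaving 97 − 88 = 9 for the blank.
The known cells in row 4 total 64, leaving 97 − 64 = 33 for the blank.
The known cells in column 2 total 83, leaving 97 − 83 = 14 for the blank.
The known cells in row 3 total 61, leaving 97 − 61 = 36 for the blank.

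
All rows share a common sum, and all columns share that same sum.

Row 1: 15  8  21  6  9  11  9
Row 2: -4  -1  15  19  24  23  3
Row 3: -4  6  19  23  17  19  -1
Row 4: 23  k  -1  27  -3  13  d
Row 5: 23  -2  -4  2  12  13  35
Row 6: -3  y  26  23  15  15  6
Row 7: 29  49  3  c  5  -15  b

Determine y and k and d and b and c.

y = -3, k = 22, d = -2, b = 29, c = -21

Rows 1 and 2 both sum to 79, so that's the common total.
The known cells in row 6 total 82, leaving 79 − 82 = -3 for the blank.
The known cells in column 2 total 57, leaving 79 − 57 = 22 for the blank.
The known cells in row 4 total 81, leaving 79 − 81 = -2 for the blank.
The known cells in column 7 total 50, leaving 79 − 50 = 29 for the blank.
The known cells in row 7 total 100, leaving 79 − 100 = -21 for the blank.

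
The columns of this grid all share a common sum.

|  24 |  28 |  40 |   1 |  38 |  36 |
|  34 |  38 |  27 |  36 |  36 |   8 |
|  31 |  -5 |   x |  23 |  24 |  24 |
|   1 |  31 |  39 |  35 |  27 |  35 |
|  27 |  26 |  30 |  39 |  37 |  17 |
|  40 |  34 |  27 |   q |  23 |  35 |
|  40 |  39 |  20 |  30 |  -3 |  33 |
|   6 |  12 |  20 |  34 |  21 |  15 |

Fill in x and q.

Columns 1 and 2 both add up to 203, so every column sums to 203.
Column 3: 40 + 27 + 39 + 30 + 27 + 20 + 20 = 203, so the missing entry is 203 − 203 = 0.
Column 4: 1 + 36 + 23 + 35 + 39 + 30 + 34 = 198, so the missing entry is 203 − 198 = 5.

x = 0, q = 5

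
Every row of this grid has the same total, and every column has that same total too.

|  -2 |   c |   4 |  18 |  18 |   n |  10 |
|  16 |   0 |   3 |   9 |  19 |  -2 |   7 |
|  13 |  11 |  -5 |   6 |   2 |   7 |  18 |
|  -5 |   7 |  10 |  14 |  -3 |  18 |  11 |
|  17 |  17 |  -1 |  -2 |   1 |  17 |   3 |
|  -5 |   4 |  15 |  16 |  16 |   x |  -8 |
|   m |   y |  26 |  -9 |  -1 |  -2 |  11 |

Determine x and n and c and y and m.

Rows 2 and 3 both sum to 52, so that's the common total.
The known cells in row 6 total 38, leaving 52 − 38 = 14 for the blank.
The known cells in column 6 total 52, leaving 52 − 52 = 0 for the blank.
The known cells in row 1 total 48, leaving 52 − 48 = 4 for the blank.
The known cells in column 2 total 43, leaving 52 − 43 = 9 for the blank.
The known cells in row 7 total 34, leaving 52 − 34 = 18 for the blank.

x = 14, n = 0, c = 4, y = 9, m = 18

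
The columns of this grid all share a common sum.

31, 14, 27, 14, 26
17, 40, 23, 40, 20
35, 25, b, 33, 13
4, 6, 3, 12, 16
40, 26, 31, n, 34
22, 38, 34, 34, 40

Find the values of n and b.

The complete columns each total 149.
Column 4 is missing 149 − 133 = 16 (since 14 + 40 + 33 + 12 + 34 = 133).
Column 3 is missing 149 − 118 = 31 (since 27 + 23 + 3 + 31 + 34 = 118).

n = 16, b = 31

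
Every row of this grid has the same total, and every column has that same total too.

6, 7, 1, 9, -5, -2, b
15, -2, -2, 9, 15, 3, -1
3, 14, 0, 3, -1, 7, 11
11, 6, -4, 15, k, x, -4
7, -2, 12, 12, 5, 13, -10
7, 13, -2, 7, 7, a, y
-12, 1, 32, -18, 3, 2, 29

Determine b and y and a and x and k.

Rows 2 and 3 both sum to 37, so that's the common total.
Column 5: -5 + 15 − 1 + 5 + 7 + 3 = 24, so its missing entry is 37 − 24 = 13.
Row 1: 6 + 7 + 1 + 9 − 5 − 2 = 16, so its missing entry is 37 − 16 = 21.
Column 7: 21 − 1 + 11 − 4 − 10 + 29 = 46, so its missing entry is 37 − 46 = -9.
Row 6: 7 + 13 − 2 + 7 + 7 − 9 = 23, so its missing entry is 37 − 23 = 14.
Row 4: 11 + 6 − 4 + 15 + 13 − 4 = 37, so its missing entry is 37 − 37 = 0.

b = 21, y = -9, a = 14, x = 0, k = 13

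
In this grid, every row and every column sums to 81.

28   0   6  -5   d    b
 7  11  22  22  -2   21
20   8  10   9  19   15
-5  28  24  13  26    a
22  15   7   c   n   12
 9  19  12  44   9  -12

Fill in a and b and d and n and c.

a = -5, b = 50, d = 2, n = 27, c = -2

Column 4 has -5 + 22 + 9 + 13 + 44 = 83; the blank must be 81 − 83 = -2.
Row 5 has 22 + 15 + 7 − 2 + 12 = 54; the blank must be 81 − 54 = 27.
Column 5 has -2 + 19 + 26 + 27 + 9 = 79; the blank must be 81 − 79 = 2.
Row 1 has 28 + 0 + 6 − 5 + 2 = 31; the blank must be 81 − 31 = 50.
Row 4 has -5 + 28 + 24 + 13 + 26 = 86; the blank must be 81 − 86 = -5.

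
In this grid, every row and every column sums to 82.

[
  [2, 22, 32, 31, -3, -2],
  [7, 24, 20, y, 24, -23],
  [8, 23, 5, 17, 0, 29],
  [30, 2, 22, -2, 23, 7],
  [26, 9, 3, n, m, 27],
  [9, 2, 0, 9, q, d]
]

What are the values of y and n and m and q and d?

Column 6 has -2 − 23 + 29 + 7 + 27 = 38; the blank must be 82 − 38 = 44.
Row 6 has 9 + 2 + 0 + 9 + 44 = 64; the blank must be 82 − 64 = 18.
Column 5 has -3 + 24 + 0 + 23 + 18 = 62; the blank must be 82 − 62 = 20.
Row 5 has 26 + 9 + 3 + 20 + 27 = 85; the blank must be 82 − 85 = -3.
Row 2 has 7 + 24 + 20 + 24 − 23 = 52; the blank must be 82 − 52 = 30.

y = 30, n = -3, m = 20, q = 18, d = 44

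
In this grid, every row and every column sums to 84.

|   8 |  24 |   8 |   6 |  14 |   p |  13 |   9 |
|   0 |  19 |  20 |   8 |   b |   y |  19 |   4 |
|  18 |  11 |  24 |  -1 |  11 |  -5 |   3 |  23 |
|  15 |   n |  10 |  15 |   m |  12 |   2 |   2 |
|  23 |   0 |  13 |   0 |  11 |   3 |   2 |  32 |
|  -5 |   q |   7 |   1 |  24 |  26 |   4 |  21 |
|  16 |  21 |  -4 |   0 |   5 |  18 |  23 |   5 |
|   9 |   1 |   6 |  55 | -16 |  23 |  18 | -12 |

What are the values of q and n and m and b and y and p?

q = 6, n = 2, m = 26, b = 9, y = 5, p = 2

Row 6: -5 + 7 + 1 + 24 + 26 + 4 + 21 = 78, so its missing entry is 84 − 78 = 6.
Column 2: 24 + 19 + 11 + 0 + 6 + 21 + 1 = 82, so its missing entry is 84 − 82 = 2.
Row 4: 15 + 2 + 10 + 15 + 12 + 2 + 2 = 58, so its missing entry is 84 − 58 = 26.
Column 5: 14 + 11 + 26 + 11 + 24 + 5 − 16 = 75, so its missing entry is 84 − 75 = 9.
Row 2: 0 + 19 + 20 + 8 + 9 + 19 + 4 = 79, so its missing entry is 84 − 79 = 5.
Row 1: 8 + 24 + 8 + 6 + 14 + 13 + 9 = 82, so its missing entry is 84 − 82 = 2.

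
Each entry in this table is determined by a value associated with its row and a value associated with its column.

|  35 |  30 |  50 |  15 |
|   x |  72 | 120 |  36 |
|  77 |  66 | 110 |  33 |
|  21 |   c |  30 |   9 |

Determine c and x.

Each row is a constant multiple of every other row — this is a multiplication table with the headers hidden.
Row 4 is 30/50 = 3/5 times row 1, so its entry in column 2 is 30 × 3/5 = 18.
Row 2 is 120/50 = 12/5 times row 1, so its entry in column 1 is 35 × 12/5 = 84.

c = 18, x = 84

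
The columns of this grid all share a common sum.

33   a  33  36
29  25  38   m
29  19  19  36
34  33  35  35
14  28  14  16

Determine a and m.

a = 34, m = 16

The complete columns each total 139.
Column 2 is missing 139 − 105 = 34 (since 25 + 19 + 33 + 28 = 105).
Column 4 is missing 139 − 123 = 16 (since 36 + 36 + 35 + 16 = 123).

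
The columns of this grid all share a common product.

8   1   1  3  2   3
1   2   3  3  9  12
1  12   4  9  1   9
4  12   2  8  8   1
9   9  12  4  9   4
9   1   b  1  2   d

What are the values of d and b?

d = 2, b = 9

Columns 2 and 5 each multiply to 2592, so every column has product 2592.
Column 6: 3×12×9×1×4 = 1296, so the missing entry is 2592 ÷ 1296 = 2.
Column 3: 1×3×4×2×12 = 288, so the missing entry is 2592 ÷ 288 = 9.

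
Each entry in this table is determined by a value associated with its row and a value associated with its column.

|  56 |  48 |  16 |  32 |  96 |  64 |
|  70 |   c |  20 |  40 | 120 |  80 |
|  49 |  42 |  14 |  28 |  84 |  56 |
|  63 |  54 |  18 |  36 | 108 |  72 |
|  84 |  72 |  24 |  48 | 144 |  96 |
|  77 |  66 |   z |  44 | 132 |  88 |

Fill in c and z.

c = 60, z = 22

Each row is a constant multiple of every other row — this is a multiplication table with the headers hidden.
Row 2 is 80/64 = 5/4 times row 1, so its entry in column 2 is 48 × 5/4 = 60.
Row 6 is 88/64 = 11/8 times row 1, so its entry in column 3 is 16 × 11/8 = 22.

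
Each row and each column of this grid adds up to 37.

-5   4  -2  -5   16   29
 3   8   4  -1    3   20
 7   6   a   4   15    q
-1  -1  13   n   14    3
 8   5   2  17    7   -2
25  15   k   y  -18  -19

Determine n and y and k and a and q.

n = 9, y = 13, k = 21, a = -1, q = 6

Row 4 has -1 − 1 + 13 + 14 + 3 = 28; the blank must be 37 − 28 = 9.
Column 4 has -5 − 1 + 4 + 9 + 17 = 24; the blank must be 37 − 24 = 13.
Column 6 has 29 + 20 + 3 − 2 − 19 = 31; the blank must be 37 − 31 = 6.
Row 3 has 7 + 6 + 4 + 15 + 6 = 38; the blank must be 37 − 38 = -1.
Row 6 has 25 + 15 + 13 − 18 − 19 = 16; the blank must be 37 − 16 = 21.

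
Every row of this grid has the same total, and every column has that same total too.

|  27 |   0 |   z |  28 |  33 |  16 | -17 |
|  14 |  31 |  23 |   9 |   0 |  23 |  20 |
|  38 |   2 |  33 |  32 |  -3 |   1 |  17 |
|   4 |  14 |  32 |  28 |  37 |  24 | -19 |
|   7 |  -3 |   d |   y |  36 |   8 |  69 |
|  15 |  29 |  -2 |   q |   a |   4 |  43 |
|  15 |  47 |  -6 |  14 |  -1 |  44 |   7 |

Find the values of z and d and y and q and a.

Rows 2 and 3 both sum to 120, so that's the common total.
The known cells in column 5 total 102, leaving 120 − 102 = 18 for the blank.
The known cells in row 1 total 87, leaving 120 − 87 = 33 for the blank.
The known cells in column 3 total 113, leaving 120 − 113 = 7 for the blank.
The known cells in row 5 total 124, leaving 120 − 124 = -4 for the blank.
The known cells in row 6 total 107, leaving 120 − 107 = 13 for the blank.

z = 33, d = 7, y = -4, q = 13, a = 18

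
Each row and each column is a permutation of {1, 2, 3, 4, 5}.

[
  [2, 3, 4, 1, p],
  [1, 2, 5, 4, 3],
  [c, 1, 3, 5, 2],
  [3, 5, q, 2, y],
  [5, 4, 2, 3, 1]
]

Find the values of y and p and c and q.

y = 4, p = 5, c = 4, q = 1

For row 4, column 3: column 3 already has {2, 3, 4, 5}; that leaves 1.
Cell (3,1): row 3 already has {1, 2, 3, 5} → 4.
For row 4, column 5: row 4 already has {1, 2, 3, 5}; that leaves 4.
Cell (1,5): row 1 already has {1, 2, 3, 4} → 5.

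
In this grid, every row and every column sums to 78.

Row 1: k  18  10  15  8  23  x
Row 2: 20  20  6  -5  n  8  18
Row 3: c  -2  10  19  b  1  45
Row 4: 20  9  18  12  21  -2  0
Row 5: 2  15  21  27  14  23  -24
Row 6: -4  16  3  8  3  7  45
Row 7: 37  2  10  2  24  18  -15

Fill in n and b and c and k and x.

Row 2 has 20 + 20 + 6 − 5 + 8 + 18 = 67; the blank must be 78 − 67 = 11.
Column 5 has 8 + 11 + 21 + 14 + 3 + 24 = 81; the blank must be 78 − 81 = -3.
Row 3 has -2 + 10 + 19 − 3 + 1 + 45 = 70; the blank must be 78 − 70 = 8.
Column 1 has 20 + 8 + 20 + 2 − 4 + 37 = 83; the blank must be 78 − 83 = -5.
Row 1 has -5 + 18 + 10 + 15 + 8 + 23 = 69; the blank must be 78 − 69 = 9.

n = 11, b = -3, c = 8, k = -5, x = 9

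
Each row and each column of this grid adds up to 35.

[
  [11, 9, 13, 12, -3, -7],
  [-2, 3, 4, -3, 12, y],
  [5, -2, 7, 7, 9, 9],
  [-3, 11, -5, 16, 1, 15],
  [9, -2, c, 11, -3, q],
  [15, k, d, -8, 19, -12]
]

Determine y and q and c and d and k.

Row 2 has -2 + 3 + 4 − 3 + 12 = 14; the blank must be 35 − 14 = 21.
Column 2 has 9 + 3 − 2 + 11 − 2 = 19; the blank must be 35 − 19 = 16.
Column 6 has -7 + 21 + 9 + 15 − 12 = 26; the blank must be 35 − 26 = 9.
Row 5 has 9 − 2 + 11 − 3 + 9 = 24; the blank must be 35 − 24 = 11.
Row 6 has 15 + 16 − 8 + 19 − 12 = 30; the blank must be 35 − 30 = 5.

y = 21, q = 9, c = 11, d = 5, k = 16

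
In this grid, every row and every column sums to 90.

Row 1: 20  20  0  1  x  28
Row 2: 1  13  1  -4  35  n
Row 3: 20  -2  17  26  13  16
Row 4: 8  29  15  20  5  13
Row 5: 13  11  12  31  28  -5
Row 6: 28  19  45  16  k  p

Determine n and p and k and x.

n = 44, p = -6, k = -12, x = 21

Row 1: 20 + 20 + 0 + 1 + 28 = 69, so its missing entry is 90 − 69 = 21.
Column 5: 21 + 35 + 13 + 5 + 28 = 102, so its missing entry is 90 − 102 = -12.
Row 6: 28 + 19 + 45 + 16 − 12 = 96, so its missing entry is 90 − 96 = -6.
Row 2: 1 + 13 + 1 − 4 + 35 = 46, so its missing entry is 90 − 46 = 44.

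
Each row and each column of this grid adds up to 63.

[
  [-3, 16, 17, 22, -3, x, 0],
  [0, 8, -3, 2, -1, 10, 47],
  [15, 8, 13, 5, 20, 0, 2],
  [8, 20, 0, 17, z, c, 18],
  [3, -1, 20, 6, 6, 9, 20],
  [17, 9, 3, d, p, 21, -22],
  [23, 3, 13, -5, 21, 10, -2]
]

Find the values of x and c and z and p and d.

x = 14, c = -1, z = 1, p = 19, d = 16

Row 1 has -3 + 16 + 17 + 22 − 3 + 0 = 49; the blank must be 63 − 49 = 14.
Column 4 has 22 + 2 + 5 + 17 + 6 − 5 = 47; the blank must be 63 − 47 = 16.
Row 6 has 17 + 9 + 3 + 16 + 21 − 22 = 44; the blank must be 63 − 44 = 19.
Column 5 has -3 − 1 + 20 + 6 + 19 + 21 = 62; the blank must be 63 − 62 = 1.
Row 4 has 8 + 20 + 0 + 17 + 1 + 18 = 64; the blank must be 63 − 64 = -1.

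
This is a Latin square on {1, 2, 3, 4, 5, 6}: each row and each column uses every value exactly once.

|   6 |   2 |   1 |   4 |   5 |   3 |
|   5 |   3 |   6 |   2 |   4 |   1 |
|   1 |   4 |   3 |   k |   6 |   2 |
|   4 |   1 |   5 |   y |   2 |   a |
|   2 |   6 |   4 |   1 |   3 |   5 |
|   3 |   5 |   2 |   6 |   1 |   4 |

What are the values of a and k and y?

At (row 3, col 4): row 3 already has {1, 2, 3, 4, 6}, so the value is 5.
At (row 4, col 4): column 4 already has {1, 2, 4, 5, 6}, so the value is 3.
At (row 4, col 6): row 4 already has {1, 2, 3, 4, 5}, so the value is 6.

a = 6, k = 5, y = 3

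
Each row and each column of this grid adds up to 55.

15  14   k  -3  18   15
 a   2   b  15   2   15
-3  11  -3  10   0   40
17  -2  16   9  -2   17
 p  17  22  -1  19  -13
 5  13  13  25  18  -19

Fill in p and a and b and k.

p = 11, a = 10, b = 11, k = -4

Row 5 has 17 + 22 − 1 + 19 − 13 = 44; the blank must be 55 − 44 = 11.
Column 1 has 15 − 3 + 17 + 11 + 5 = 45; the blank must be 55 − 45 = 10.
Row 2 has 10 + 2 + 15 + 2 + 15 = 44; the blank must be 55 − 44 = 11.
Row 1 has 15 + 14 − 3 + 18 + 15 = 59; the blank must be 55 − 59 = -4.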